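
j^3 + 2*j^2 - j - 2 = (j - 1)*(j + 1)*(j + 2)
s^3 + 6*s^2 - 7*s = s*(s - 1)*(s + 7)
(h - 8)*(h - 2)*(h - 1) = h^3 - 11*h^2 + 26*h - 16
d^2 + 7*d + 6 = (d + 1)*(d + 6)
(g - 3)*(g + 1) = g^2 - 2*g - 3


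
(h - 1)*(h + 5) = h^2 + 4*h - 5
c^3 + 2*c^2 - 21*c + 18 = (c - 3)*(c - 1)*(c + 6)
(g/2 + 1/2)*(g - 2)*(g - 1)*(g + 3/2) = g^4/2 - g^3/4 - 2*g^2 + g/4 + 3/2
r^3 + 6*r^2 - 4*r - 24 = (r - 2)*(r + 2)*(r + 6)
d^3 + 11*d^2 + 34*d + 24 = (d + 1)*(d + 4)*(d + 6)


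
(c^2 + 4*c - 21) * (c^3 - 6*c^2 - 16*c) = c^5 - 2*c^4 - 61*c^3 + 62*c^2 + 336*c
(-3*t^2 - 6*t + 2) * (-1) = 3*t^2 + 6*t - 2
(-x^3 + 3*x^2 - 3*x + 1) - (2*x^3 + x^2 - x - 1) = -3*x^3 + 2*x^2 - 2*x + 2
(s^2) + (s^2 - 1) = 2*s^2 - 1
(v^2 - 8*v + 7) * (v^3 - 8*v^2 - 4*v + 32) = v^5 - 16*v^4 + 67*v^3 + 8*v^2 - 284*v + 224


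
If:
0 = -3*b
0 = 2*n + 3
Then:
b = 0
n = -3/2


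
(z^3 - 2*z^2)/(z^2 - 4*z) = z*(z - 2)/(z - 4)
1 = 1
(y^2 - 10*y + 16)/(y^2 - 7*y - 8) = (y - 2)/(y + 1)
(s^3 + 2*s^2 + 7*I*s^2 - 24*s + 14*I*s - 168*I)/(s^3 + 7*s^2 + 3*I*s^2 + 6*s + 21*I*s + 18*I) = (s^2 + s*(-4 + 7*I) - 28*I)/(s^2 + s*(1 + 3*I) + 3*I)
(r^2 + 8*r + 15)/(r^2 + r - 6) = (r + 5)/(r - 2)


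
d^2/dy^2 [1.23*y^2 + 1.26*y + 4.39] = 2.46000000000000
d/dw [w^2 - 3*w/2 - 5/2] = 2*w - 3/2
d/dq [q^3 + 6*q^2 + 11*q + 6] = 3*q^2 + 12*q + 11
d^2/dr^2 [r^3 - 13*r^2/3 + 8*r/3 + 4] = 6*r - 26/3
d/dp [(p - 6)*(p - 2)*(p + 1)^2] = 4*p^3 - 18*p^2 - 6*p + 16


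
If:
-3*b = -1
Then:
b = 1/3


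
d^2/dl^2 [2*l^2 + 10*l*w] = 4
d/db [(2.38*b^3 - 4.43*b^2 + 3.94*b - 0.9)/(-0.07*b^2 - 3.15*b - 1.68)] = (-0.1666*b^4 - 14.994*b^3 + 2.2351*b^2 + 14.7588*b - 9.4542)/(0.0049*b^4 + 0.441*b^3 + 10.1577*b^2 + 10.584*b + 2.8224)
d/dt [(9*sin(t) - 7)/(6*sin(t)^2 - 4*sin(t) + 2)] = (-27*sin(t)^2 + 42*sin(t) - 5)*cos(t)/(2*(3*sin(t)^2 - 2*sin(t) + 1)^2)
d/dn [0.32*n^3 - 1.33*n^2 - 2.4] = n*(0.96*n - 2.66)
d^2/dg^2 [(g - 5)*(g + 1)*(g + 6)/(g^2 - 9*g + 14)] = 16*(7*g^3 - 69*g^2 + 327*g - 659)/(g^6 - 27*g^5 + 285*g^4 - 1485*g^3 + 3990*g^2 - 5292*g + 2744)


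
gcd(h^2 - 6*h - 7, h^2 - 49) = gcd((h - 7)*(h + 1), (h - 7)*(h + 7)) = h - 7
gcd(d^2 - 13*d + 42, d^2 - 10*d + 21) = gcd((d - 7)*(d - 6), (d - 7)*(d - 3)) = d - 7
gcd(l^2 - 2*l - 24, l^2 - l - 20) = l + 4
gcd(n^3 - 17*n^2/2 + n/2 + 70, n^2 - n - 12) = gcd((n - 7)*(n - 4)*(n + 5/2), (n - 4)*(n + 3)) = n - 4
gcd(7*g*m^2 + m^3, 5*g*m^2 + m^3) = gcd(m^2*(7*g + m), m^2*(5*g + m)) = m^2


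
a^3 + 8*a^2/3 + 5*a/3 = a*(a + 1)*(a + 5/3)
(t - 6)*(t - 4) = t^2 - 10*t + 24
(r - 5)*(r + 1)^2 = r^3 - 3*r^2 - 9*r - 5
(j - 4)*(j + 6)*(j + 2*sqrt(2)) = j^3 + 2*j^2 + 2*sqrt(2)*j^2 - 24*j + 4*sqrt(2)*j - 48*sqrt(2)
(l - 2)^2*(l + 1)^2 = l^4 - 2*l^3 - 3*l^2 + 4*l + 4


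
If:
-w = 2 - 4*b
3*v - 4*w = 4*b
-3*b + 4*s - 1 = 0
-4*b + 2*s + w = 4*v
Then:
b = 55/151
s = 79/151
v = -36/151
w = -82/151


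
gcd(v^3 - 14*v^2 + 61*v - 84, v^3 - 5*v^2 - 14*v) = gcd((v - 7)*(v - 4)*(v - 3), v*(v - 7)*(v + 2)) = v - 7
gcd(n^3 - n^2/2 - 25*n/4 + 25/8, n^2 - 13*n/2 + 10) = n - 5/2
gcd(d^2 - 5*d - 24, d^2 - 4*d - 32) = d - 8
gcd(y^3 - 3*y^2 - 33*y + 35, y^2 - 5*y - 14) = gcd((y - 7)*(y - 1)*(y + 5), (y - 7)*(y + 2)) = y - 7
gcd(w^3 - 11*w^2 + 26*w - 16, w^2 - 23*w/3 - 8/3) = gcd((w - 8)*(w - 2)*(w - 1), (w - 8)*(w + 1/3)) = w - 8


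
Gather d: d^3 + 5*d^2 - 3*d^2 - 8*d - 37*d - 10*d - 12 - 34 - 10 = d^3 + 2*d^2 - 55*d - 56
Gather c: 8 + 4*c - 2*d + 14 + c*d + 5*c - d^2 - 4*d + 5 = c*(d + 9) - d^2 - 6*d + 27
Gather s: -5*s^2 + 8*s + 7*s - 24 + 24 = -5*s^2 + 15*s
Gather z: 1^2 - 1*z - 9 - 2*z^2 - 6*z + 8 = -2*z^2 - 7*z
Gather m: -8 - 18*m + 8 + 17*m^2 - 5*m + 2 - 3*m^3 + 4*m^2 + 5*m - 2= -3*m^3 + 21*m^2 - 18*m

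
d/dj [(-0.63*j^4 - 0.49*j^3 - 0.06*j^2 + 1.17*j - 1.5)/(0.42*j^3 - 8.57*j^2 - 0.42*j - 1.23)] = (-0.2646*j^6 + 10.7982*j^5 + 5.0183*j^4 + 2.5284*j^3 + 13.7502*j^2 - 25.5624*j - 2.0691)/(0.1764*j^6 - 7.1988*j^5 + 73.0921*j^4 + 6.1656*j^3 + 21.2586*j^2 + 1.0332*j + 1.5129)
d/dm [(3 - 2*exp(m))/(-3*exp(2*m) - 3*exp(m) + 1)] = (-6*exp(2*m) + 18*exp(m) + 7)*exp(m)/(9*exp(4*m) + 18*exp(3*m) + 3*exp(2*m) - 6*exp(m) + 1)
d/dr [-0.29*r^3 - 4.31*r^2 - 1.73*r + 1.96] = -0.87*r^2 - 8.62*r - 1.73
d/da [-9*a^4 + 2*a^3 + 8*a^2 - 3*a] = -36*a^3 + 6*a^2 + 16*a - 3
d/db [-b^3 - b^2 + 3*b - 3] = -3*b^2 - 2*b + 3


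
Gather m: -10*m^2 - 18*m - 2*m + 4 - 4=-10*m^2 - 20*m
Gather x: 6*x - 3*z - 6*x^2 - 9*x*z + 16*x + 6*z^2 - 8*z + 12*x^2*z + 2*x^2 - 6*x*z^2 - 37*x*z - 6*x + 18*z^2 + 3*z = x^2*(12*z - 4) + x*(-6*z^2 - 46*z + 16) + 24*z^2 - 8*z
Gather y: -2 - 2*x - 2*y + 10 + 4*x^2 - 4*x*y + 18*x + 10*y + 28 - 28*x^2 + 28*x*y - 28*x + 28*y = -24*x^2 - 12*x + y*(24*x + 36) + 36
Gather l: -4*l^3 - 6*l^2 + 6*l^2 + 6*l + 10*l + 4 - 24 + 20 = -4*l^3 + 16*l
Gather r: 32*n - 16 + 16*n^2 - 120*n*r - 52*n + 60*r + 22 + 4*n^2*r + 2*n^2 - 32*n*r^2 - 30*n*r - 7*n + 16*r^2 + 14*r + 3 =18*n^2 - 27*n + r^2*(16 - 32*n) + r*(4*n^2 - 150*n + 74) + 9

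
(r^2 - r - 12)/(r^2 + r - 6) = (r - 4)/(r - 2)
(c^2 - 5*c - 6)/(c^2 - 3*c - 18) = (c + 1)/(c + 3)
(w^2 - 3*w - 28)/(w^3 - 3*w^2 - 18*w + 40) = (w - 7)/(w^2 - 7*w + 10)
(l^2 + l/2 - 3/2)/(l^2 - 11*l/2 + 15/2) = (2*l^2 + l - 3)/(2*l^2 - 11*l + 15)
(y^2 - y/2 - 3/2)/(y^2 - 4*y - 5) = (y - 3/2)/(y - 5)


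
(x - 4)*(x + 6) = x^2 + 2*x - 24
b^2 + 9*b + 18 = (b + 3)*(b + 6)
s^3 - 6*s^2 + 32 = (s - 4)^2*(s + 2)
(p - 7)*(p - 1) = p^2 - 8*p + 7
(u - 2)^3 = u^3 - 6*u^2 + 12*u - 8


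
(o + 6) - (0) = o + 6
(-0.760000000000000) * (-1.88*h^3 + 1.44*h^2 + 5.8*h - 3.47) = 1.4288*h^3 - 1.0944*h^2 - 4.408*h + 2.6372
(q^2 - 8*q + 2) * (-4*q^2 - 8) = -4*q^4 + 32*q^3 - 16*q^2 + 64*q - 16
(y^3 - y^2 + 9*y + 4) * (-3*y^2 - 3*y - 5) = -3*y^5 - 29*y^3 - 34*y^2 - 57*y - 20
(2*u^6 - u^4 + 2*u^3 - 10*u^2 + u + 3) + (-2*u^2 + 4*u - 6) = 2*u^6 - u^4 + 2*u^3 - 12*u^2 + 5*u - 3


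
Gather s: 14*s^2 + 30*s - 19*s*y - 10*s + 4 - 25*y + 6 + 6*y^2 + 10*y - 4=14*s^2 + s*(20 - 19*y) + 6*y^2 - 15*y + 6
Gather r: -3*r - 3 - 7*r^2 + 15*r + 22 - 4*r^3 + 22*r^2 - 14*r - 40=-4*r^3 + 15*r^2 - 2*r - 21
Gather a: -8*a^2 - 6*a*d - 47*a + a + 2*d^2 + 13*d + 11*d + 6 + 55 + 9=-8*a^2 + a*(-6*d - 46) + 2*d^2 + 24*d + 70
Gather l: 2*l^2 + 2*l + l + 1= 2*l^2 + 3*l + 1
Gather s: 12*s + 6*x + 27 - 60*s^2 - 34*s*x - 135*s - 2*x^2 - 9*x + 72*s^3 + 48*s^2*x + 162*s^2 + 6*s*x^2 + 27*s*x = 72*s^3 + s^2*(48*x + 102) + s*(6*x^2 - 7*x - 123) - 2*x^2 - 3*x + 27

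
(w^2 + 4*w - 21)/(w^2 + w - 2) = (w^2 + 4*w - 21)/(w^2 + w - 2)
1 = 1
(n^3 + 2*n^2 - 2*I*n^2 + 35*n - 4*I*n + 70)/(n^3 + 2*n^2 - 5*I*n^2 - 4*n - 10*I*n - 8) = (n^2 - 2*I*n + 35)/(n^2 - 5*I*n - 4)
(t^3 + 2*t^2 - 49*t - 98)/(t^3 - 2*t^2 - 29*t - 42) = (t + 7)/(t + 3)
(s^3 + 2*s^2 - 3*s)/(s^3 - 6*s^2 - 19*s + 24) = s/(s - 8)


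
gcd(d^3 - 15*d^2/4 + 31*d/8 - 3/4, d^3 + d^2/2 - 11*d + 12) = d^2 - 7*d/2 + 3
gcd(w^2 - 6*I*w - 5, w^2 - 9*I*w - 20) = w - 5*I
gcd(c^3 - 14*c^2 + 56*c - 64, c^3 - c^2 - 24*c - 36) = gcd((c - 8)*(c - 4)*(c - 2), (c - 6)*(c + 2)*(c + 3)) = 1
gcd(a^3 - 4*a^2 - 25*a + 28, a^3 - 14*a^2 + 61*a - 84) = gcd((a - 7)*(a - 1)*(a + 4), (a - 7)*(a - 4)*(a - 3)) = a - 7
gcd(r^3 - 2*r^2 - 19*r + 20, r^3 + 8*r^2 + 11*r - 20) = r^2 + 3*r - 4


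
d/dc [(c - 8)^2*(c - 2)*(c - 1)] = 4*c^3 - 57*c^2 + 228*c - 224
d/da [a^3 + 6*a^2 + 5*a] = 3*a^2 + 12*a + 5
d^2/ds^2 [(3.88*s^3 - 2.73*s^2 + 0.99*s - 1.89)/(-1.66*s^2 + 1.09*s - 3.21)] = (1.4210854715202e-14*s^5 + 1.4210854715202e-14*s^4 + 36.553516*s^3 + 25.4204280000001*s^2 - 228.74616*s + 33.681474)/(4.574296*s^6 - 9.010812*s^5 + 32.453166*s^4 - 36.144073*s^3 + 62.755821*s^2 - 33.694407*s + 33.076161)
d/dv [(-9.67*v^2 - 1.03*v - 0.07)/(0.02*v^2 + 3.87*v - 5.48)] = (-37.4023*v^2 + 105.986*v + 5.9153)/(0.0004*v^4 + 0.1548*v^3 + 14.7577*v^2 - 42.4152*v + 30.0304)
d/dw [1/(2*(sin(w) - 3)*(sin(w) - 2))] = (5 - 2*sin(w))*cos(w)/(2*(sin(w) - 3)^2*(sin(w) - 2)^2)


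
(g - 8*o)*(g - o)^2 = g^3 - 10*g^2*o + 17*g*o^2 - 8*o^3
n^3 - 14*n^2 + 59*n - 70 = (n - 7)*(n - 5)*(n - 2)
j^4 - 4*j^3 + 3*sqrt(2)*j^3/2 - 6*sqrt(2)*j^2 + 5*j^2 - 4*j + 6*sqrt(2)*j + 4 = (j - 2)^2*(j + sqrt(2)/2)*(j + sqrt(2))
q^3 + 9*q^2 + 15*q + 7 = (q + 1)^2*(q + 7)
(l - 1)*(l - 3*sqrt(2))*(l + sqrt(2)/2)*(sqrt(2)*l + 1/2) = sqrt(2)*l^4 - 9*l^3/2 - sqrt(2)*l^3 - 17*sqrt(2)*l^2/4 + 9*l^2/2 - 3*l/2 + 17*sqrt(2)*l/4 + 3/2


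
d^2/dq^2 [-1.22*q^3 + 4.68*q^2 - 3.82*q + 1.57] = 9.36 - 7.32*q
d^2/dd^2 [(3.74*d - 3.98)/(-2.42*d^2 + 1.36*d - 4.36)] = (-(3.74*d - 3.98)*(4.84*d - 1.36)*(9.68*d - 2.72) + (54.3048*d - 29.436)*(2.42*d^2 - 1.36*d + 4.36))/(2.42*d^2 - 1.36*d + 4.36)^3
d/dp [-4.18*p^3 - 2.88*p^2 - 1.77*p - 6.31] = -12.54*p^2 - 5.76*p - 1.77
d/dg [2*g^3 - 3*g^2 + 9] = 6*g*(g - 1)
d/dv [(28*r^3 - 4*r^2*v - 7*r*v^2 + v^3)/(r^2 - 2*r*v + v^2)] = (52*r^3 - 18*r^2*v + 3*r*v^2 - v^3)/(r^3 - 3*r^2*v + 3*r*v^2 - v^3)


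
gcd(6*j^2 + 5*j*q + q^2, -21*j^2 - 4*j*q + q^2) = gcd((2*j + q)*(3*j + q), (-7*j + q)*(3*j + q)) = 3*j + q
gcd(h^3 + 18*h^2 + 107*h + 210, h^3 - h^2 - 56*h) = h + 7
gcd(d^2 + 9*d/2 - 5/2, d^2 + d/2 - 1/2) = d - 1/2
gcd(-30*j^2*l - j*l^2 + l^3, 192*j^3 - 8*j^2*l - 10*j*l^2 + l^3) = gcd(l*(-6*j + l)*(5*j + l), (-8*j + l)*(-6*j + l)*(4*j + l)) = 6*j - l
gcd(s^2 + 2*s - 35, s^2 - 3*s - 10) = s - 5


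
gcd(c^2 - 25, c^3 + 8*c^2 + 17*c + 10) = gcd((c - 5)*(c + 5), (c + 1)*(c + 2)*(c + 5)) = c + 5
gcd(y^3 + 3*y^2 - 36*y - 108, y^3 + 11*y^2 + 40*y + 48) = y + 3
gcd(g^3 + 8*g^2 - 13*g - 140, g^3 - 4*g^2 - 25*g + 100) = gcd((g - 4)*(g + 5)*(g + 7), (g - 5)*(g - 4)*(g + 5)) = g^2 + g - 20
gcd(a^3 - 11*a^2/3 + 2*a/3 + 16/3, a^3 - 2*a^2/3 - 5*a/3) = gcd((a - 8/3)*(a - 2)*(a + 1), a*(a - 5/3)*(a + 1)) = a + 1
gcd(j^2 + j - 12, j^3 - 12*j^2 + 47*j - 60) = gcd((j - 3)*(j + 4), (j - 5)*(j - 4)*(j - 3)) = j - 3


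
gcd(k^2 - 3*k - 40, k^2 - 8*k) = k - 8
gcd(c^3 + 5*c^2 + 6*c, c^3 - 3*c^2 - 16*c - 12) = c + 2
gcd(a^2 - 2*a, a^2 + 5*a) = a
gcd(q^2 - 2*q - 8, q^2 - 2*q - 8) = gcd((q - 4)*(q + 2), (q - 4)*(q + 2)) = q^2 - 2*q - 8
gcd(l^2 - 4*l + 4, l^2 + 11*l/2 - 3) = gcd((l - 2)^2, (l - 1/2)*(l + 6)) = 1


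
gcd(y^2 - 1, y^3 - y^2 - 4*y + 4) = y - 1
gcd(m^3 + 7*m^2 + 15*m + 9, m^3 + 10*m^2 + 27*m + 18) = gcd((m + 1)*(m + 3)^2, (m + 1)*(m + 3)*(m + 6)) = m^2 + 4*m + 3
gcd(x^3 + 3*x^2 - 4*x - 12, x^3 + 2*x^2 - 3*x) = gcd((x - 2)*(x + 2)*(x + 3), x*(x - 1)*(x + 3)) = x + 3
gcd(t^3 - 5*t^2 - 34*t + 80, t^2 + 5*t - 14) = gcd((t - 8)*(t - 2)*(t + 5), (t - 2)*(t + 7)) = t - 2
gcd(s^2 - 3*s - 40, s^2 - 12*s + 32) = s - 8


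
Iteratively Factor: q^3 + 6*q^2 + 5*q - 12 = (q + 4)*(q^2 + 2*q - 3) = (q + 3)*(q + 4)*(q - 1)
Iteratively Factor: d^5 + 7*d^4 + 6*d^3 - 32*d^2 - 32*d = (d - 2)*(d^4 + 9*d^3 + 24*d^2 + 16*d) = (d - 2)*(d + 1)*(d^3 + 8*d^2 + 16*d) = d*(d - 2)*(d + 1)*(d^2 + 8*d + 16) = d*(d - 2)*(d + 1)*(d + 4)*(d + 4)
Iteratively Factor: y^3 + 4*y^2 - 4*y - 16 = (y - 2)*(y^2 + 6*y + 8) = (y - 2)*(y + 2)*(y + 4)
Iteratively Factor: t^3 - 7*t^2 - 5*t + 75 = (t - 5)*(t^2 - 2*t - 15) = (t - 5)*(t + 3)*(t - 5)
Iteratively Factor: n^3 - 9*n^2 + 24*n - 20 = (n - 5)*(n^2 - 4*n + 4) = (n - 5)*(n - 2)*(n - 2)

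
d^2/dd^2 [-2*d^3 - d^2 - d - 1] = -12*d - 2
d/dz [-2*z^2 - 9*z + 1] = -4*z - 9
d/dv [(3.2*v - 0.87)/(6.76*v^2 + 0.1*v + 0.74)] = (-21.632*v^2 + 11.7624*v + 2.455)/(45.6976*v^4 + 1.352*v^3 + 10.0148*v^2 + 0.148*v + 0.5476)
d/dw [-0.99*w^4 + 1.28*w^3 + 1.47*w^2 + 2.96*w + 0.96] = -3.96*w^3 + 3.84*w^2 + 2.94*w + 2.96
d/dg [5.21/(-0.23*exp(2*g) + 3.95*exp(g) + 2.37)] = (2.3966*exp(g) - 20.5795)*exp(g)/(-0.23*exp(2*g) + 3.95*exp(g) + 2.37)^2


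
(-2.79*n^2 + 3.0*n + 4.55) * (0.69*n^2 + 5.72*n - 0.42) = -1.9251*n^4 - 13.8888*n^3 + 21.4713*n^2 + 24.766*n - 1.911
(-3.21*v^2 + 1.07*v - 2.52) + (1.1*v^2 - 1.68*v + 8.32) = -2.11*v^2 - 0.61*v + 5.8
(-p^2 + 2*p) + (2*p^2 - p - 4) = p^2 + p - 4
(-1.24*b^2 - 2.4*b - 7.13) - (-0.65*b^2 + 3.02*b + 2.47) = -0.59*b^2 - 5.42*b - 9.6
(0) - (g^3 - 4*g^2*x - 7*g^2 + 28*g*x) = -g^3 + 4*g^2*x + 7*g^2 - 28*g*x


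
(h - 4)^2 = h^2 - 8*h + 16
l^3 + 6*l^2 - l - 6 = (l - 1)*(l + 1)*(l + 6)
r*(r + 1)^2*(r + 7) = r^4 + 9*r^3 + 15*r^2 + 7*r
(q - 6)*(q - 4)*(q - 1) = q^3 - 11*q^2 + 34*q - 24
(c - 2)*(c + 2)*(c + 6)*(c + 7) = c^4 + 13*c^3 + 38*c^2 - 52*c - 168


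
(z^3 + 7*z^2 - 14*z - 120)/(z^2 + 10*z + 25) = (z^2 + 2*z - 24)/(z + 5)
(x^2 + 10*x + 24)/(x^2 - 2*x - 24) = (x + 6)/(x - 6)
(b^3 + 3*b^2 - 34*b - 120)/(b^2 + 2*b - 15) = (b^2 - 2*b - 24)/(b - 3)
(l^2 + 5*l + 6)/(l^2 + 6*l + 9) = (l + 2)/(l + 3)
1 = 1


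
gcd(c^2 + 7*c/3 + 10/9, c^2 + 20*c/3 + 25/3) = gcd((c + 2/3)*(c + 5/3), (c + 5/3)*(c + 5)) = c + 5/3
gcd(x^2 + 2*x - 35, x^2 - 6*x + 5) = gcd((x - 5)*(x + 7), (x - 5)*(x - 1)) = x - 5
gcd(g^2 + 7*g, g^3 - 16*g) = g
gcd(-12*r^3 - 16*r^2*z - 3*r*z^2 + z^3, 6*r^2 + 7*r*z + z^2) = r + z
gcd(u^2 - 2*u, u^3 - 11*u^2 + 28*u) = u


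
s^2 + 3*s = s*(s + 3)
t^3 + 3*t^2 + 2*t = t*(t + 1)*(t + 2)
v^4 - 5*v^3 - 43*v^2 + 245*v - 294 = (v - 7)*(v - 3)*(v - 2)*(v + 7)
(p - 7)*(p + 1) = p^2 - 6*p - 7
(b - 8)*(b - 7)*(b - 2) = b^3 - 17*b^2 + 86*b - 112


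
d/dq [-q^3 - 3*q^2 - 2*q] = -3*q^2 - 6*q - 2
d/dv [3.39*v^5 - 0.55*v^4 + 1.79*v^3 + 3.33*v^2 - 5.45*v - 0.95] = 16.95*v^4 - 2.2*v^3 + 5.37*v^2 + 6.66*v - 5.45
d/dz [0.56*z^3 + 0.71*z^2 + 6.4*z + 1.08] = 1.68*z^2 + 1.42*z + 6.4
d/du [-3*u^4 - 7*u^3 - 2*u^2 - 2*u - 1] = -12*u^3 - 21*u^2 - 4*u - 2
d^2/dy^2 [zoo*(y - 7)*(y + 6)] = nan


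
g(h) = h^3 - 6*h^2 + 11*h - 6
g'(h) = 3*h^2 - 12*h + 11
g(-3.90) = -199.48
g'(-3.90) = 103.43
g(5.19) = 29.27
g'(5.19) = 29.53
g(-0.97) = -23.23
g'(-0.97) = 25.46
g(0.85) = -0.37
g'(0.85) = 2.97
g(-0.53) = -13.66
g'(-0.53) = 18.20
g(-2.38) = -79.65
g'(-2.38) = 56.55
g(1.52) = 0.37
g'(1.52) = -0.31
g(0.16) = -4.39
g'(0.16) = 9.16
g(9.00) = 336.00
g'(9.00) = 146.00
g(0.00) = -6.00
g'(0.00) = 11.00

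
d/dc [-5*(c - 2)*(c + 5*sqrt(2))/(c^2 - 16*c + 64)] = 5*(5*sqrt(2)*c + 14*c - 16 + 20*sqrt(2))/(c^3 - 24*c^2 + 192*c - 512)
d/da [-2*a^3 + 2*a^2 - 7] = 2*a*(2 - 3*a)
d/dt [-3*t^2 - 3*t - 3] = -6*t - 3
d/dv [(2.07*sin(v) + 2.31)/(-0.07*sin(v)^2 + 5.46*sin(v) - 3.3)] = (0.1449*sin(v)^2 + 0.323399999999999*sin(v) - 19.4436)*cos(v)/(0.0049*sin(v)^4 - 0.7644*sin(v)^3 + 30.2736*sin(v)^2 - 36.036*sin(v) + 10.89)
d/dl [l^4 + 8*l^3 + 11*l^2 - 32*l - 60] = 4*l^3 + 24*l^2 + 22*l - 32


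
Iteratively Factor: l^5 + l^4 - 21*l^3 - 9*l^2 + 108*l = (l + 3)*(l^4 - 2*l^3 - 15*l^2 + 36*l) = (l + 3)*(l + 4)*(l^3 - 6*l^2 + 9*l) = (l - 3)*(l + 3)*(l + 4)*(l^2 - 3*l) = (l - 3)^2*(l + 3)*(l + 4)*(l)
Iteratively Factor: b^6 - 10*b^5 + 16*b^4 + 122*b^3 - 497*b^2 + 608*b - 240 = (b - 1)*(b^5 - 9*b^4 + 7*b^3 + 129*b^2 - 368*b + 240) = (b - 1)*(b + 4)*(b^4 - 13*b^3 + 59*b^2 - 107*b + 60) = (b - 4)*(b - 1)*(b + 4)*(b^3 - 9*b^2 + 23*b - 15) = (b - 4)*(b - 1)^2*(b + 4)*(b^2 - 8*b + 15) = (b - 4)*(b - 3)*(b - 1)^2*(b + 4)*(b - 5)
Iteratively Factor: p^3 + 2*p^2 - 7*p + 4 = (p - 1)*(p^2 + 3*p - 4) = (p - 1)*(p + 4)*(p - 1)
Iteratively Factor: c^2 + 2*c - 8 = (c - 2)*(c + 4)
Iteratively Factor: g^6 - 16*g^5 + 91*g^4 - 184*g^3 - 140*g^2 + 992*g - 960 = (g - 4)*(g^5 - 12*g^4 + 43*g^3 - 12*g^2 - 188*g + 240) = (g - 4)*(g - 2)*(g^4 - 10*g^3 + 23*g^2 + 34*g - 120) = (g - 4)^2*(g - 2)*(g^3 - 6*g^2 - g + 30) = (g - 4)^2*(g - 3)*(g - 2)*(g^2 - 3*g - 10) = (g - 5)*(g - 4)^2*(g - 3)*(g - 2)*(g + 2)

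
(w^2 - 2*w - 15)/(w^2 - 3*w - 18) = (w - 5)/(w - 6)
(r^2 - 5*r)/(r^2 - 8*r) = (r - 5)/(r - 8)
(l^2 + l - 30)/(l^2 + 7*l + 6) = (l - 5)/(l + 1)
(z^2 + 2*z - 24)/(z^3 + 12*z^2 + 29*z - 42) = (z - 4)/(z^2 + 6*z - 7)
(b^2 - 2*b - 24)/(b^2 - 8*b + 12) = (b + 4)/(b - 2)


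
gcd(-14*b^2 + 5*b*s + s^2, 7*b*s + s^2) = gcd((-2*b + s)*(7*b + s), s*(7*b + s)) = 7*b + s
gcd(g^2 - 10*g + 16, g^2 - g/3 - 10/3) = g - 2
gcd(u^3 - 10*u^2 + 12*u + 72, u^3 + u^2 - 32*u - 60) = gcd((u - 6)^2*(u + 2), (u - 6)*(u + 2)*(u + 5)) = u^2 - 4*u - 12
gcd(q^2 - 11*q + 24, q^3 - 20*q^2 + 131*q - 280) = q - 8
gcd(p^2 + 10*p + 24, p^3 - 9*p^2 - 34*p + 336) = p + 6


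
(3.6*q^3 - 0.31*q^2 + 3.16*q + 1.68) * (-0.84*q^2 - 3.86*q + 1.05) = -3.024*q^5 - 13.6356*q^4 + 2.3222*q^3 - 13.9343*q^2 - 3.1668*q + 1.764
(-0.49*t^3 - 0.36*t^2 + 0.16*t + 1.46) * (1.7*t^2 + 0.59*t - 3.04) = -0.833*t^5 - 0.9011*t^4 + 1.5492*t^3 + 3.6708*t^2 + 0.375*t - 4.4384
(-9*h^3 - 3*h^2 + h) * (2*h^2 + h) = -18*h^5 - 15*h^4 - h^3 + h^2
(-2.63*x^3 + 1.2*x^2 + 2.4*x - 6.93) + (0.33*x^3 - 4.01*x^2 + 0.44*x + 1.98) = -2.3*x^3 - 2.81*x^2 + 2.84*x - 4.95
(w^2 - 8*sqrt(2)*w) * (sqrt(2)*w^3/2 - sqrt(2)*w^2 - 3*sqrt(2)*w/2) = sqrt(2)*w^5/2 - 8*w^4 - sqrt(2)*w^4 - 3*sqrt(2)*w^3/2 + 16*w^3 + 24*w^2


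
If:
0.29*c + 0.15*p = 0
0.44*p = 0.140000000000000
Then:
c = -0.16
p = 0.32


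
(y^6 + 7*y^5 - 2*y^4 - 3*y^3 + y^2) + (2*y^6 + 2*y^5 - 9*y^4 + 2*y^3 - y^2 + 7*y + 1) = 3*y^6 + 9*y^5 - 11*y^4 - y^3 + 7*y + 1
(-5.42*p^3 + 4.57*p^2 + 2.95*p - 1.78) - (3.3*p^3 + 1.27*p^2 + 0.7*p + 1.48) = -8.72*p^3 + 3.3*p^2 + 2.25*p - 3.26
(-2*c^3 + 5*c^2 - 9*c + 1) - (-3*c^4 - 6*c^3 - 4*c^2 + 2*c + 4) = 3*c^4 + 4*c^3 + 9*c^2 - 11*c - 3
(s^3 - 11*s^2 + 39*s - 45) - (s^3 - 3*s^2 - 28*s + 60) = -8*s^2 + 67*s - 105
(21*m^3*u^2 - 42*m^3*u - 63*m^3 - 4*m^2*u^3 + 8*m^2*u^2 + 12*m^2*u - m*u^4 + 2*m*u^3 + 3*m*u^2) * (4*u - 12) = 84*m^3*u^3 - 420*m^3*u^2 + 252*m^3*u + 756*m^3 - 16*m^2*u^4 + 80*m^2*u^3 - 48*m^2*u^2 - 144*m^2*u - 4*m*u^5 + 20*m*u^4 - 12*m*u^3 - 36*m*u^2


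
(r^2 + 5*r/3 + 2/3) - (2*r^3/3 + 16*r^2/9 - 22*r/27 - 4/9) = -2*r^3/3 - 7*r^2/9 + 67*r/27 + 10/9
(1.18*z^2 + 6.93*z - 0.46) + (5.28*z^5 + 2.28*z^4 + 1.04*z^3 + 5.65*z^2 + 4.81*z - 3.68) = 5.28*z^5 + 2.28*z^4 + 1.04*z^3 + 6.83*z^2 + 11.74*z - 4.14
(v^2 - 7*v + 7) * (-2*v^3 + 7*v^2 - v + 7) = -2*v^5 + 21*v^4 - 64*v^3 + 63*v^2 - 56*v + 49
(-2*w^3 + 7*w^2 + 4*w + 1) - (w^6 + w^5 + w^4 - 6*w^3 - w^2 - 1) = -w^6 - w^5 - w^4 + 4*w^3 + 8*w^2 + 4*w + 2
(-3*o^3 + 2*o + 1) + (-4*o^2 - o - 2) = -3*o^3 - 4*o^2 + o - 1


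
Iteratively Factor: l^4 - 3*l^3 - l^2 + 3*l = (l)*(l^3 - 3*l^2 - l + 3) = l*(l - 3)*(l^2 - 1) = l*(l - 3)*(l - 1)*(l + 1)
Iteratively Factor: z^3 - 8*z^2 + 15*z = (z - 5)*(z^2 - 3*z) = (z - 5)*(z - 3)*(z)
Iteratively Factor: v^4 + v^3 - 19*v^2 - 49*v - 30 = (v + 1)*(v^3 - 19*v - 30) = (v + 1)*(v + 2)*(v^2 - 2*v - 15) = (v - 5)*(v + 1)*(v + 2)*(v + 3)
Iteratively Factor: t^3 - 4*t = (t + 2)*(t^2 - 2*t) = t*(t + 2)*(t - 2)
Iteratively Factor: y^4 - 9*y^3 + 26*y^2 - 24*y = (y - 2)*(y^3 - 7*y^2 + 12*y) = (y - 4)*(y - 2)*(y^2 - 3*y) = (y - 4)*(y - 3)*(y - 2)*(y)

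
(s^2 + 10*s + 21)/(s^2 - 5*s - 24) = (s + 7)/(s - 8)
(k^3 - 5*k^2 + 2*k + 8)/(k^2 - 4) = (k^2 - 3*k - 4)/(k + 2)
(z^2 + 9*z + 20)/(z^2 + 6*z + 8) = (z + 5)/(z + 2)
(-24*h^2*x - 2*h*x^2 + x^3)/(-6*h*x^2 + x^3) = (4*h + x)/x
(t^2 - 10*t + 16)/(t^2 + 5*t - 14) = (t - 8)/(t + 7)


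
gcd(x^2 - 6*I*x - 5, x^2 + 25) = x - 5*I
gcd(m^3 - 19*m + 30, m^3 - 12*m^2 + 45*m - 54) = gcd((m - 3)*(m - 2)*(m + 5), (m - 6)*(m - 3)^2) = m - 3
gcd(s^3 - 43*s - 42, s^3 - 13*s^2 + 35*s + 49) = s^2 - 6*s - 7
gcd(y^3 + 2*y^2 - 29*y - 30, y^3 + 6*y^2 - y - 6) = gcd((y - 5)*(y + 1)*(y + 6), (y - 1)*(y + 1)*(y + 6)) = y^2 + 7*y + 6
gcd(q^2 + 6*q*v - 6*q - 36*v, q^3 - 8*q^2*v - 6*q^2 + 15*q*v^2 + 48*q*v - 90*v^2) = q - 6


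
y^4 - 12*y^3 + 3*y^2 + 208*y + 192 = (y - 8)^2*(y + 1)*(y + 3)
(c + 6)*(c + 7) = c^2 + 13*c + 42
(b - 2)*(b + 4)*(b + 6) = b^3 + 8*b^2 + 4*b - 48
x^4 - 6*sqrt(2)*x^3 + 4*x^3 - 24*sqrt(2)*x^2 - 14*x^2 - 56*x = x*(x + 4)*(x - 7*sqrt(2))*(x + sqrt(2))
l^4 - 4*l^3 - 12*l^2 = l^2*(l - 6)*(l + 2)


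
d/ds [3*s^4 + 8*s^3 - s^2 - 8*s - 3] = 12*s^3 + 24*s^2 - 2*s - 8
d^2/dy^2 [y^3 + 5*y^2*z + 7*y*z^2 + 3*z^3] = 6*y + 10*z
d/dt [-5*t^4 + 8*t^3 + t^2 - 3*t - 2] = -20*t^3 + 24*t^2 + 2*t - 3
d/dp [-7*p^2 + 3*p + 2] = 3 - 14*p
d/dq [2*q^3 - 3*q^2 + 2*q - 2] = 6*q^2 - 6*q + 2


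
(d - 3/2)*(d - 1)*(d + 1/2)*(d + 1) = d^4 - d^3 - 7*d^2/4 + d + 3/4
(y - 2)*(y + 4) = y^2 + 2*y - 8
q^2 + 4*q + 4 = (q + 2)^2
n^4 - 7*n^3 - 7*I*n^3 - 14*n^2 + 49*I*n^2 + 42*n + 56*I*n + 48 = (n - 8)*(n - 6*I)*(-I*n - I)*(I*n + 1)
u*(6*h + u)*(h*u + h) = 6*h^2*u^2 + 6*h^2*u + h*u^3 + h*u^2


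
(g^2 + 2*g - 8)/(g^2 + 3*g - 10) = (g + 4)/(g + 5)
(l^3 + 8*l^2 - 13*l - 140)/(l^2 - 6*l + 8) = (l^2 + 12*l + 35)/(l - 2)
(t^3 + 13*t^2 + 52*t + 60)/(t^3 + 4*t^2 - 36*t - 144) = (t^2 + 7*t + 10)/(t^2 - 2*t - 24)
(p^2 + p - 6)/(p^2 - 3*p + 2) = (p + 3)/(p - 1)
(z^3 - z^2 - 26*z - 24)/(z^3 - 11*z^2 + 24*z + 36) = (z + 4)/(z - 6)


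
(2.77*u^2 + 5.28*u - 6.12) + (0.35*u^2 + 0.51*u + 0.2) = 3.12*u^2 + 5.79*u - 5.92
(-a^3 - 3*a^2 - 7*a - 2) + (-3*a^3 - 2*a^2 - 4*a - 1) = -4*a^3 - 5*a^2 - 11*a - 3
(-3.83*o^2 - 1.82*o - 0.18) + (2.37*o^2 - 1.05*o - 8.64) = -1.46*o^2 - 2.87*o - 8.82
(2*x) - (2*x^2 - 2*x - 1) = -2*x^2 + 4*x + 1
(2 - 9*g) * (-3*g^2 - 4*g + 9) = 27*g^3 + 30*g^2 - 89*g + 18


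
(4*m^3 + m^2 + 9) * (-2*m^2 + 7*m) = -8*m^5 + 26*m^4 + 7*m^3 - 18*m^2 + 63*m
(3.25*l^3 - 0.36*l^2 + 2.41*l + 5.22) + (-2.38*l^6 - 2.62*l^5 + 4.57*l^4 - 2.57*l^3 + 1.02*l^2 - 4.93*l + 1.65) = -2.38*l^6 - 2.62*l^5 + 4.57*l^4 + 0.68*l^3 + 0.66*l^2 - 2.52*l + 6.87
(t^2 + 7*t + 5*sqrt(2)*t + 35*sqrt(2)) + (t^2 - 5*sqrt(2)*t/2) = 2*t^2 + 5*sqrt(2)*t/2 + 7*t + 35*sqrt(2)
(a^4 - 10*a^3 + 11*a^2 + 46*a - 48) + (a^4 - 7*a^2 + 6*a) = 2*a^4 - 10*a^3 + 4*a^2 + 52*a - 48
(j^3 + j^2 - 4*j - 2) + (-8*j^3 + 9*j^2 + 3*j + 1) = -7*j^3 + 10*j^2 - j - 1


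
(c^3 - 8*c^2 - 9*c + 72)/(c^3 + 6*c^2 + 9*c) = (c^2 - 11*c + 24)/(c*(c + 3))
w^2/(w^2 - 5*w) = w/(w - 5)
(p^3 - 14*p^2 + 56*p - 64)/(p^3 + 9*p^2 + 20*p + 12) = (p^3 - 14*p^2 + 56*p - 64)/(p^3 + 9*p^2 + 20*p + 12)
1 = 1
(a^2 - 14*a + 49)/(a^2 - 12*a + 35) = (a - 7)/(a - 5)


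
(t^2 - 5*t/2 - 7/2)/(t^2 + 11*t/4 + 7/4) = 2*(2*t - 7)/(4*t + 7)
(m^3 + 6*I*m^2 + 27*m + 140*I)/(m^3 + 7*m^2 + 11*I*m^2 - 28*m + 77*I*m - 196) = (m - 5*I)/(m + 7)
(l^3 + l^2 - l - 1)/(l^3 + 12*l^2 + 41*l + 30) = (l^2 - 1)/(l^2 + 11*l + 30)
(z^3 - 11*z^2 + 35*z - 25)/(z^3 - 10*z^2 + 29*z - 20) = (z - 5)/(z - 4)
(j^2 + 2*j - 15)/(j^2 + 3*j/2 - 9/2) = 2*(j^2 + 2*j - 15)/(2*j^2 + 3*j - 9)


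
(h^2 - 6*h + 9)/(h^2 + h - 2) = (h^2 - 6*h + 9)/(h^2 + h - 2)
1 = 1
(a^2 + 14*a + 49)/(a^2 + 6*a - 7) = (a + 7)/(a - 1)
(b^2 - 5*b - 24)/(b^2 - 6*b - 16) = (b + 3)/(b + 2)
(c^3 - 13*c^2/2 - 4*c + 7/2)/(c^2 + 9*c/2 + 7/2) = (2*c^2 - 15*c + 7)/(2*c + 7)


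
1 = 1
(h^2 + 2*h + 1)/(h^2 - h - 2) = (h + 1)/(h - 2)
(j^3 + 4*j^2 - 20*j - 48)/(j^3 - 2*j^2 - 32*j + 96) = (j + 2)/(j - 4)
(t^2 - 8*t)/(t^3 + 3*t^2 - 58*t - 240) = t/(t^2 + 11*t + 30)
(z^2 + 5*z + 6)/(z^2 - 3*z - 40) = (z^2 + 5*z + 6)/(z^2 - 3*z - 40)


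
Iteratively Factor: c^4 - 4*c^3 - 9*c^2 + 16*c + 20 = (c - 2)*(c^3 - 2*c^2 - 13*c - 10) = (c - 2)*(c + 1)*(c^2 - 3*c - 10) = (c - 2)*(c + 1)*(c + 2)*(c - 5)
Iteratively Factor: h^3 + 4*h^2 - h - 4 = (h + 4)*(h^2 - 1) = (h - 1)*(h + 4)*(h + 1)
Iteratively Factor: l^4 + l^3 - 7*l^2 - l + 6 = (l - 2)*(l^3 + 3*l^2 - l - 3) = (l - 2)*(l - 1)*(l^2 + 4*l + 3) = (l - 2)*(l - 1)*(l + 1)*(l + 3)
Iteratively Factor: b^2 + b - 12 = (b + 4)*(b - 3)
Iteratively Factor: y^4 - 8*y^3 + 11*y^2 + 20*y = (y)*(y^3 - 8*y^2 + 11*y + 20) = y*(y + 1)*(y^2 - 9*y + 20) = y*(y - 5)*(y + 1)*(y - 4)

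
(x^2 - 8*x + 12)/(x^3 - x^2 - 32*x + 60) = (x - 6)/(x^2 + x - 30)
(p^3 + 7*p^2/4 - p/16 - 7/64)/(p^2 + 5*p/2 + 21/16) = (16*p^2 - 1)/(4*(4*p + 3))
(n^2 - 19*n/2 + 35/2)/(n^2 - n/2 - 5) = (n - 7)/(n + 2)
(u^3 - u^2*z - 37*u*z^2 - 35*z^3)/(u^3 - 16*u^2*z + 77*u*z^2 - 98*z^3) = (u^2 + 6*u*z + 5*z^2)/(u^2 - 9*u*z + 14*z^2)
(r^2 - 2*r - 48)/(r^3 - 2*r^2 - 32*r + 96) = (r - 8)/(r^2 - 8*r + 16)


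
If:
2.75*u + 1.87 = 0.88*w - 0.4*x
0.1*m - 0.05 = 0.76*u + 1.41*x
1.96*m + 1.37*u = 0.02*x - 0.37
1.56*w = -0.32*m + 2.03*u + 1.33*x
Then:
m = 0.59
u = -1.10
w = -1.04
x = 0.60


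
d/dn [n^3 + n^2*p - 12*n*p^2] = 3*n^2 + 2*n*p - 12*p^2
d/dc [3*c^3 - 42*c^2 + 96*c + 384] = 9*c^2 - 84*c + 96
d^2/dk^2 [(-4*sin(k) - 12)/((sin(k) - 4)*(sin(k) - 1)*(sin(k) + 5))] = 4*(4*sin(k)^6 + 31*sin(k)^5 + 109*sin(k)^4 - 313*sin(k)^3 - 895*sin(k)^2 + 1466*sin(k) + 3486)/((sin(k) - 4)^3*(sin(k) - 1)^2*(sin(k) + 5)^3)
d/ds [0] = 0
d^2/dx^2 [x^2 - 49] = 2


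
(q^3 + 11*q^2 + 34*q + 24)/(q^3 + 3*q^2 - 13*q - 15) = (q^2 + 10*q + 24)/(q^2 + 2*q - 15)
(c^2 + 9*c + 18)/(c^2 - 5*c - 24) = (c + 6)/(c - 8)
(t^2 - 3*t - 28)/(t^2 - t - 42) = (t + 4)/(t + 6)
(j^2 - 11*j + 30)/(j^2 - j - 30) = (j - 5)/(j + 5)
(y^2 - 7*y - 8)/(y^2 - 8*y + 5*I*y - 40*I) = (y + 1)/(y + 5*I)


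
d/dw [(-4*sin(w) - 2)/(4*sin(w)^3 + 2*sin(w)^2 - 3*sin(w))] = 2*(16*sin(w)^3 + 16*sin(w)^2 + 4*sin(w) - 3)*cos(w)/((4*sin(w)^2 + 2*sin(w) - 3)^2*sin(w)^2)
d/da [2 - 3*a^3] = -9*a^2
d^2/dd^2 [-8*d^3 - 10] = -48*d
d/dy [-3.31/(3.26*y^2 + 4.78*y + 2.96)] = (21.5812*y + 15.8218)/(3.26*y^2 + 4.78*y + 2.96)^2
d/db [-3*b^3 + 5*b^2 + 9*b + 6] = -9*b^2 + 10*b + 9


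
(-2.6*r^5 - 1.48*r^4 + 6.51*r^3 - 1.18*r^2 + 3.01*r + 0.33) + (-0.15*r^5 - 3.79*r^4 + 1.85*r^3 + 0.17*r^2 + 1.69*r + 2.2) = -2.75*r^5 - 5.27*r^4 + 8.36*r^3 - 1.01*r^2 + 4.7*r + 2.53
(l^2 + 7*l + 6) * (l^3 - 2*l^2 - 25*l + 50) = l^5 + 5*l^4 - 33*l^3 - 137*l^2 + 200*l + 300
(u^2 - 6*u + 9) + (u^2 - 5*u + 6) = 2*u^2 - 11*u + 15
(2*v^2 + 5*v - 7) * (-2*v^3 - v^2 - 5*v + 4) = -4*v^5 - 12*v^4 - v^3 - 10*v^2 + 55*v - 28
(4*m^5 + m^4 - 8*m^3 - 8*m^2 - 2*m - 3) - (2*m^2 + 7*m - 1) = 4*m^5 + m^4 - 8*m^3 - 10*m^2 - 9*m - 2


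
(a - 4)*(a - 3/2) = a^2 - 11*a/2 + 6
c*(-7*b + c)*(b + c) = -7*b^2*c - 6*b*c^2 + c^3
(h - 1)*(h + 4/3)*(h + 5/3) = h^3 + 2*h^2 - 7*h/9 - 20/9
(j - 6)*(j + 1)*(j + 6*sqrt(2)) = j^3 - 5*j^2 + 6*sqrt(2)*j^2 - 30*sqrt(2)*j - 6*j - 36*sqrt(2)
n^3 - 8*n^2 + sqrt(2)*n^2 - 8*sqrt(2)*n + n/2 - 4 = (n - 8)*(n + sqrt(2)/2)^2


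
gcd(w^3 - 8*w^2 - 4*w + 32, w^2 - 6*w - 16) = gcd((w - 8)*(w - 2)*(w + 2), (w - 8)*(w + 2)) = w^2 - 6*w - 16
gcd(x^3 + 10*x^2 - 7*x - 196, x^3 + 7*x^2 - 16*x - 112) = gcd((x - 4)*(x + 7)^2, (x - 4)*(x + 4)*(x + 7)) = x^2 + 3*x - 28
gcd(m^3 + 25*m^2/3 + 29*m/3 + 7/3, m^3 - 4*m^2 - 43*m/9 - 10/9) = m + 1/3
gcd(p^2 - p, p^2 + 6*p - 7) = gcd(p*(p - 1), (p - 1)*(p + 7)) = p - 1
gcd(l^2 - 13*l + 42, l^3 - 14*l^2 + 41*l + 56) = l - 7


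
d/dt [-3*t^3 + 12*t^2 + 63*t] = -9*t^2 + 24*t + 63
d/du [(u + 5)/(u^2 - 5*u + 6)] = (u^2 - 5*u - (u + 5)*(2*u - 5) + 6)/(u^2 - 5*u + 6)^2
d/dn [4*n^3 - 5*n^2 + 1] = 2*n*(6*n - 5)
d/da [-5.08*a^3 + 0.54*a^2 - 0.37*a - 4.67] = -15.24*a^2 + 1.08*a - 0.37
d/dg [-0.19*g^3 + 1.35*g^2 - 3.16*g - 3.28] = -0.57*g^2 + 2.7*g - 3.16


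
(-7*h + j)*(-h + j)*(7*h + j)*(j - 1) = 49*h^3*j - 49*h^3 - 49*h^2*j^2 + 49*h^2*j - h*j^3 + h*j^2 + j^4 - j^3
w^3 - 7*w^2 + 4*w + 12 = (w - 6)*(w - 2)*(w + 1)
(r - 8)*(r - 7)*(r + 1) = r^3 - 14*r^2 + 41*r + 56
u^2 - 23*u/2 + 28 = (u - 8)*(u - 7/2)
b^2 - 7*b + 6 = (b - 6)*(b - 1)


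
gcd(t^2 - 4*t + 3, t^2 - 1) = t - 1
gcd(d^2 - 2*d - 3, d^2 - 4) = 1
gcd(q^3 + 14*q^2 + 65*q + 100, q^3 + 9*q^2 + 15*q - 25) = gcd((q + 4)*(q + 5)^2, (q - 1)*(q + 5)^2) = q^2 + 10*q + 25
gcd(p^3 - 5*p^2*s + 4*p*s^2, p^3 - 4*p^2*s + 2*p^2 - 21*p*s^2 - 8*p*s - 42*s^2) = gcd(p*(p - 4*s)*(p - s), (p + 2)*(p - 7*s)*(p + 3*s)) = 1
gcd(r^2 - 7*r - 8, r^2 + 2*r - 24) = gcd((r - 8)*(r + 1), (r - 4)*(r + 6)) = 1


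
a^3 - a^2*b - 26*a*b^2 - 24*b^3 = (a - 6*b)*(a + b)*(a + 4*b)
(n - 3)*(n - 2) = n^2 - 5*n + 6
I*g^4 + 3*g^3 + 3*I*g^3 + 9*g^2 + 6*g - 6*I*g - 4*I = (g + 1)*(g + 2)*(g - 2*I)*(I*g + 1)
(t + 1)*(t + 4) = t^2 + 5*t + 4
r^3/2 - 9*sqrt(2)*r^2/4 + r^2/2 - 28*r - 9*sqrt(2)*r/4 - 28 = (r/2 + 1/2)*(r - 8*sqrt(2))*(r + 7*sqrt(2)/2)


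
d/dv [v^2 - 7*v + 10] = 2*v - 7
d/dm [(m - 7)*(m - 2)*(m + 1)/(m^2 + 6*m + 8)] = (m^4 + 12*m^3 - 29*m^2 - 156*m - 44)/(m^4 + 12*m^3 + 52*m^2 + 96*m + 64)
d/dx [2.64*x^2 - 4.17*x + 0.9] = 5.28*x - 4.17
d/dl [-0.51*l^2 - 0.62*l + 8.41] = -1.02*l - 0.62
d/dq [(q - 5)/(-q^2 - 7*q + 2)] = (-q^2 - 7*q + (q - 5)*(2*q + 7) + 2)/(q^2 + 7*q - 2)^2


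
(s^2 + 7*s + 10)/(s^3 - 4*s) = (s + 5)/(s*(s - 2))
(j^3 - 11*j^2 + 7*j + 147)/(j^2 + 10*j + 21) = (j^2 - 14*j + 49)/(j + 7)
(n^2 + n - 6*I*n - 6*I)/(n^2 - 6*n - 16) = (-n^2 - n + 6*I*n + 6*I)/(-n^2 + 6*n + 16)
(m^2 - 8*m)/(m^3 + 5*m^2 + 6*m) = (m - 8)/(m^2 + 5*m + 6)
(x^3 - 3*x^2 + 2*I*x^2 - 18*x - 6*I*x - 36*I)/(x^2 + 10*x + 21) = (x^2 + 2*x*(-3 + I) - 12*I)/(x + 7)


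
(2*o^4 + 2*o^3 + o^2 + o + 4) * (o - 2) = 2*o^5 - 2*o^4 - 3*o^3 - o^2 + 2*o - 8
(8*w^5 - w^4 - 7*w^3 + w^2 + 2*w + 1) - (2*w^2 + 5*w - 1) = 8*w^5 - w^4 - 7*w^3 - w^2 - 3*w + 2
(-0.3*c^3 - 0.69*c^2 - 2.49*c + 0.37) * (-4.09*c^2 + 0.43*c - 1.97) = 1.227*c^5 + 2.6931*c^4 + 10.4784*c^3 - 1.2247*c^2 + 5.0644*c - 0.7289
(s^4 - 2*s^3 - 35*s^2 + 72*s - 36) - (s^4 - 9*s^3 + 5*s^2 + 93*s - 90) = 7*s^3 - 40*s^2 - 21*s + 54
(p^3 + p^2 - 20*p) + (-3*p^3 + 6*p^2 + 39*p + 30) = -2*p^3 + 7*p^2 + 19*p + 30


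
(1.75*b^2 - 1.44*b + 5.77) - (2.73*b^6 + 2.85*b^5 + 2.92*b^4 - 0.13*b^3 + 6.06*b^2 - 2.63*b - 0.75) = -2.73*b^6 - 2.85*b^5 - 2.92*b^4 + 0.13*b^3 - 4.31*b^2 + 1.19*b + 6.52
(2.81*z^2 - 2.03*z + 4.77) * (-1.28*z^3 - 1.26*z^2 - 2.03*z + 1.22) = -3.5968*z^5 - 0.9422*z^4 - 9.2521*z^3 + 1.5389*z^2 - 12.1597*z + 5.8194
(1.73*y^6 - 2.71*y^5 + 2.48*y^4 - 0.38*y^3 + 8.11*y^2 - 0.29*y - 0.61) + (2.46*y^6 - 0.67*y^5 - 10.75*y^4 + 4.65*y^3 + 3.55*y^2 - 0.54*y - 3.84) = 4.19*y^6 - 3.38*y^5 - 8.27*y^4 + 4.27*y^3 + 11.66*y^2 - 0.83*y - 4.45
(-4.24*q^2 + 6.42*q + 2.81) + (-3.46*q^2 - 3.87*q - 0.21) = -7.7*q^2 + 2.55*q + 2.6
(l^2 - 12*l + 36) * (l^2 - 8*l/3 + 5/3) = l^4 - 44*l^3/3 + 209*l^2/3 - 116*l + 60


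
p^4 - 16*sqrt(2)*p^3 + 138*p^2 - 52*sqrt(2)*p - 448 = (p - 8*sqrt(2))*(p - 7*sqrt(2))*(p - 2*sqrt(2))*(p + sqrt(2))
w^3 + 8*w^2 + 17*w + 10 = (w + 1)*(w + 2)*(w + 5)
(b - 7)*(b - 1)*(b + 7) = b^3 - b^2 - 49*b + 49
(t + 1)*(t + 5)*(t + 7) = t^3 + 13*t^2 + 47*t + 35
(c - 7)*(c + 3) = c^2 - 4*c - 21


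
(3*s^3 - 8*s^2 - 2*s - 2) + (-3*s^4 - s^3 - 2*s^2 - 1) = -3*s^4 + 2*s^3 - 10*s^2 - 2*s - 3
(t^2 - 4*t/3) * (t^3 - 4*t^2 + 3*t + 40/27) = t^5 - 16*t^4/3 + 25*t^3/3 - 68*t^2/27 - 160*t/81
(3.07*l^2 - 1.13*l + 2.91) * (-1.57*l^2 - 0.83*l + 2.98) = -4.8199*l^4 - 0.774*l^3 + 5.5178*l^2 - 5.7827*l + 8.6718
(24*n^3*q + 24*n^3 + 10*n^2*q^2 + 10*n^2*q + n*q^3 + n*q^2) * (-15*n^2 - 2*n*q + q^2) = -360*n^5*q - 360*n^5 - 198*n^4*q^2 - 198*n^4*q - 11*n^3*q^3 - 11*n^3*q^2 + 8*n^2*q^4 + 8*n^2*q^3 + n*q^5 + n*q^4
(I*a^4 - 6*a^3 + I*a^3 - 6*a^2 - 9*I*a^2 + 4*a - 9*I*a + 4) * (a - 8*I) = I*a^5 + 2*a^4 + I*a^4 + 2*a^3 + 39*I*a^3 - 68*a^2 + 39*I*a^2 - 68*a - 32*I*a - 32*I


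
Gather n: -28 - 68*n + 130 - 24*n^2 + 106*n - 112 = -24*n^2 + 38*n - 10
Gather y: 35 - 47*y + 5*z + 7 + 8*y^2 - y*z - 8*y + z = 8*y^2 + y*(-z - 55) + 6*z + 42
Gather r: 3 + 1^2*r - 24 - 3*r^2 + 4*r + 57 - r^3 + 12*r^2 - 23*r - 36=-r^3 + 9*r^2 - 18*r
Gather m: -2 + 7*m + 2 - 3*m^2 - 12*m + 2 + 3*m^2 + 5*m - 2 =0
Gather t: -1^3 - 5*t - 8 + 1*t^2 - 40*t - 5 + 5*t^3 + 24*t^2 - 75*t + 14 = 5*t^3 + 25*t^2 - 120*t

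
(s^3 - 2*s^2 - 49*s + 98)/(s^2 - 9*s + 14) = s + 7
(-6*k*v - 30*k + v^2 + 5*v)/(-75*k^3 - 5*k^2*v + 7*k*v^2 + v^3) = (6*k*v + 30*k - v^2 - 5*v)/(75*k^3 + 5*k^2*v - 7*k*v^2 - v^3)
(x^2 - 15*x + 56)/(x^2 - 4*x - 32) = (x - 7)/(x + 4)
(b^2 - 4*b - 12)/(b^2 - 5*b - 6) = (b + 2)/(b + 1)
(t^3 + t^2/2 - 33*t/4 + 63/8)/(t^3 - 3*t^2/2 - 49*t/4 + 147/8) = (2*t - 3)/(2*t - 7)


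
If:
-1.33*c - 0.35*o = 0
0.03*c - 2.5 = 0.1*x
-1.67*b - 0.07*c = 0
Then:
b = -0.139720558882236*x - 3.49301397205589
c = 3.33333333333333*x + 83.3333333333333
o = -12.6666666666667*x - 316.666666666667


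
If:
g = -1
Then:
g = -1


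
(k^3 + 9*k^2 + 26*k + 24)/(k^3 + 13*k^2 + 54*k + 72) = (k + 2)/(k + 6)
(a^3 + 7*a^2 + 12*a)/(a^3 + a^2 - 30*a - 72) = a/(a - 6)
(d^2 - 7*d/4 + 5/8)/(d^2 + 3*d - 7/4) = (4*d - 5)/(2*(2*d + 7))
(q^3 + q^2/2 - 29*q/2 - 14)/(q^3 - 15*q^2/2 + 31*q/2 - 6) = (2*q^2 + 9*q + 7)/(2*q^2 - 7*q + 3)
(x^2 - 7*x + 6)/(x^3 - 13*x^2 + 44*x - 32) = (x - 6)/(x^2 - 12*x + 32)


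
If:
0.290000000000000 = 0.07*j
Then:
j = 4.14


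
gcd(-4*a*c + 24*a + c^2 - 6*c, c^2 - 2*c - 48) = 1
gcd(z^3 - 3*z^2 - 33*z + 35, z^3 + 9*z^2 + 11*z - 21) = z - 1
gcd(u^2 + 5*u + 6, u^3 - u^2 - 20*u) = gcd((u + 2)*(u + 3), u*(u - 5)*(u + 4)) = 1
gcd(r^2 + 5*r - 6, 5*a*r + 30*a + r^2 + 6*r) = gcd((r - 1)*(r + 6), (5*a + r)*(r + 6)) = r + 6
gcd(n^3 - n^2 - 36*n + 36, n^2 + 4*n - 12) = n + 6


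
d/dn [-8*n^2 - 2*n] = -16*n - 2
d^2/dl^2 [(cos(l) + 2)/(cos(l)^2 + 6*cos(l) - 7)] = (-9*(1 - cos(2*l))^2*cos(l)/4 - (1 - cos(2*l))^2/2 - 151*cos(l)/2 - 81*cos(2*l) - 21*cos(3*l) + cos(5*l)/2 + 177)/((cos(l) - 1)^3*(cos(l) + 7)^3)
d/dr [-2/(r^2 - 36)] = 4*r/(r^2 - 36)^2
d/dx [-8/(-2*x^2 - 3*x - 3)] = 8*(-4*x - 3)/(2*x^2 + 3*x + 3)^2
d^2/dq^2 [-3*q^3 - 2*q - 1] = -18*q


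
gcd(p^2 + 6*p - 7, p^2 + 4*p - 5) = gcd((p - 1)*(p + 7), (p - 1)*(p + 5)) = p - 1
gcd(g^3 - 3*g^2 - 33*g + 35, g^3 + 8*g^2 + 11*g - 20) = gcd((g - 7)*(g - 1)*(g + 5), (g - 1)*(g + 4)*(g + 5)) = g^2 + 4*g - 5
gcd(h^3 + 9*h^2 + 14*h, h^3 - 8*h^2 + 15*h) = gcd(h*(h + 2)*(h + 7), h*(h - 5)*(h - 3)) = h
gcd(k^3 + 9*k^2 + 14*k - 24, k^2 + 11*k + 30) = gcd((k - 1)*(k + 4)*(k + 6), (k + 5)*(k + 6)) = k + 6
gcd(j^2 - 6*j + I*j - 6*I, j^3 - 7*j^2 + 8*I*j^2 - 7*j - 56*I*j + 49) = j + I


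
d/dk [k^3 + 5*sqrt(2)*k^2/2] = k*(3*k + 5*sqrt(2))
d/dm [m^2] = 2*m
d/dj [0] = 0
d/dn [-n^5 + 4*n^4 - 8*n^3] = n^2*(-5*n^2 + 16*n - 24)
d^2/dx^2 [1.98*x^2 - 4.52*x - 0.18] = 3.96000000000000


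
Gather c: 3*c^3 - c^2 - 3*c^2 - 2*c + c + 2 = 3*c^3 - 4*c^2 - c + 2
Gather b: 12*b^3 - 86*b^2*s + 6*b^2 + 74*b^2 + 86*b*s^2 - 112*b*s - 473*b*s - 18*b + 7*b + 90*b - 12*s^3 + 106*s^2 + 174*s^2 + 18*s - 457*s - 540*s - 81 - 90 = 12*b^3 + b^2*(80 - 86*s) + b*(86*s^2 - 585*s + 79) - 12*s^3 + 280*s^2 - 979*s - 171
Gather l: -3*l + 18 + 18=36 - 3*l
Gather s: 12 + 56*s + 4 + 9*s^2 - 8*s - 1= 9*s^2 + 48*s + 15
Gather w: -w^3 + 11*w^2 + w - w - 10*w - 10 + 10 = -w^3 + 11*w^2 - 10*w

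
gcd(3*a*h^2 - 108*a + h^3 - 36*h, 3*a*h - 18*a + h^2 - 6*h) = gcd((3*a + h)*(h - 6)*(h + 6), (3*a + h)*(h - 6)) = 3*a*h - 18*a + h^2 - 6*h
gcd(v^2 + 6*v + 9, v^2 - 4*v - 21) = v + 3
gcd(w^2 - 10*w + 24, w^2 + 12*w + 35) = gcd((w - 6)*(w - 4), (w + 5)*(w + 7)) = 1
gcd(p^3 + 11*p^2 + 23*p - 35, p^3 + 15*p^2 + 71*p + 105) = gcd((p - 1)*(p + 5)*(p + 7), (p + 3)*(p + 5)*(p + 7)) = p^2 + 12*p + 35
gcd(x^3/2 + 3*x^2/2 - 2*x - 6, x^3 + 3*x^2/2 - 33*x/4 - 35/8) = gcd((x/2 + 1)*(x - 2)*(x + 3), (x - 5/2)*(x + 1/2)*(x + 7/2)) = 1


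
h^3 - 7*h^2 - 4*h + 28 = (h - 7)*(h - 2)*(h + 2)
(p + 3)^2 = p^2 + 6*p + 9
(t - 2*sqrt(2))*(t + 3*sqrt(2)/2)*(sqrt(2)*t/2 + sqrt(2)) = sqrt(2)*t^3/2 - t^2/2 + sqrt(2)*t^2 - 3*sqrt(2)*t - t - 6*sqrt(2)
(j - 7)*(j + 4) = j^2 - 3*j - 28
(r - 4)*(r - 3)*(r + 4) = r^3 - 3*r^2 - 16*r + 48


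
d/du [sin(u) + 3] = cos(u)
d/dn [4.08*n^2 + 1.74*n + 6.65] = 8.16*n + 1.74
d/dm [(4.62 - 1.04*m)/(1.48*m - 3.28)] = (11.238592 - 5.071072*m)/(1.48*m - 3.28)^3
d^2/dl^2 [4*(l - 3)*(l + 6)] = 8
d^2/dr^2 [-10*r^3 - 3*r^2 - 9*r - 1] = -60*r - 6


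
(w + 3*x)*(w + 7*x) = w^2 + 10*w*x + 21*x^2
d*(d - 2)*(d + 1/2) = d^3 - 3*d^2/2 - d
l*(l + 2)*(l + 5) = l^3 + 7*l^2 + 10*l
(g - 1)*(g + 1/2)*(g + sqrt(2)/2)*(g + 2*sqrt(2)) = g^4 - g^3/2 + 5*sqrt(2)*g^3/2 - 5*sqrt(2)*g^2/4 + 3*g^2/2 - 5*sqrt(2)*g/4 - g - 1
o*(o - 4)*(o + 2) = o^3 - 2*o^2 - 8*o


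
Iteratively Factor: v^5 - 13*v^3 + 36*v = (v - 3)*(v^4 + 3*v^3 - 4*v^2 - 12*v) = (v - 3)*(v - 2)*(v^3 + 5*v^2 + 6*v) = v*(v - 3)*(v - 2)*(v^2 + 5*v + 6) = v*(v - 3)*(v - 2)*(v + 3)*(v + 2)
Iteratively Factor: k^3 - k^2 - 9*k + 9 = (k - 1)*(k^2 - 9) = (k - 3)*(k - 1)*(k + 3)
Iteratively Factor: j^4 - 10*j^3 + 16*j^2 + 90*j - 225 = (j + 3)*(j^3 - 13*j^2 + 55*j - 75) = (j - 5)*(j + 3)*(j^2 - 8*j + 15) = (j - 5)*(j - 3)*(j + 3)*(j - 5)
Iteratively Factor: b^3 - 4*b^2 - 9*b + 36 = (b + 3)*(b^2 - 7*b + 12) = (b - 3)*(b + 3)*(b - 4)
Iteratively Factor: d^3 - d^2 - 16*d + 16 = (d - 4)*(d^2 + 3*d - 4) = (d - 4)*(d - 1)*(d + 4)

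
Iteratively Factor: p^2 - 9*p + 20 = (p - 5)*(p - 4)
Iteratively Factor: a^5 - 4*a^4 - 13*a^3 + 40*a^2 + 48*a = (a + 3)*(a^4 - 7*a^3 + 8*a^2 + 16*a) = a*(a + 3)*(a^3 - 7*a^2 + 8*a + 16) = a*(a - 4)*(a + 3)*(a^2 - 3*a - 4) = a*(a - 4)*(a + 1)*(a + 3)*(a - 4)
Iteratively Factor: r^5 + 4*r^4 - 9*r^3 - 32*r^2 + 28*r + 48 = (r - 2)*(r^4 + 6*r^3 + 3*r^2 - 26*r - 24) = (r - 2)*(r + 3)*(r^3 + 3*r^2 - 6*r - 8) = (r - 2)*(r + 1)*(r + 3)*(r^2 + 2*r - 8) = (r - 2)*(r + 1)*(r + 3)*(r + 4)*(r - 2)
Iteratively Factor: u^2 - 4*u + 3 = (u - 3)*(u - 1)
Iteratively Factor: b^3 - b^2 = (b - 1)*(b^2) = b*(b - 1)*(b)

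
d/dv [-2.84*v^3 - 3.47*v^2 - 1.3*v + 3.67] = -8.52*v^2 - 6.94*v - 1.3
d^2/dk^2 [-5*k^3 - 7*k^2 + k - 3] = -30*k - 14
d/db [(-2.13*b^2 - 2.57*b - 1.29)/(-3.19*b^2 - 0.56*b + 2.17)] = (-7.0055*b^2 - 17.4744*b - 6.2993)/(10.1761*b^4 + 3.5728*b^3 - 13.531*b^2 - 2.4304*b + 4.7089)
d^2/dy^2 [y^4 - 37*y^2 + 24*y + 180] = 12*y^2 - 74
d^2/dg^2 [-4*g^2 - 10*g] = -8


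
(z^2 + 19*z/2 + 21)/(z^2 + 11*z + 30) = (z + 7/2)/(z + 5)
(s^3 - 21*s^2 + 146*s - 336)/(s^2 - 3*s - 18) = (s^2 - 15*s + 56)/(s + 3)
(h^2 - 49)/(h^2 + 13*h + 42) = (h - 7)/(h + 6)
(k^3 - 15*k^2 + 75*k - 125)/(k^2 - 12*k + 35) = (k^2 - 10*k + 25)/(k - 7)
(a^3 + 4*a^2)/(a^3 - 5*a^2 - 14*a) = a*(a + 4)/(a^2 - 5*a - 14)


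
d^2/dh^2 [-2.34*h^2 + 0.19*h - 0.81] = -4.68000000000000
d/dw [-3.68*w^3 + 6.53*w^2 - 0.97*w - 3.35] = -11.04*w^2 + 13.06*w - 0.97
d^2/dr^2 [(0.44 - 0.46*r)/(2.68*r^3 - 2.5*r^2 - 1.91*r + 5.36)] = (-19.823424*r^5 + 56.415072*r^4 - 57.627296*r^3 + 82.280064*r^2 - 62.301072*r + 5.583736)/(19.248832*r^9 - 53.868*r^8 + 9.094848*r^7 + 176.649992*r^6 - 221.953776*r^5 - 91.481358*r^4 + 377.582113*r^3 - 156.810552*r^2 - 164.620608*r + 153.990656)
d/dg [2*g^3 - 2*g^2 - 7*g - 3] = 6*g^2 - 4*g - 7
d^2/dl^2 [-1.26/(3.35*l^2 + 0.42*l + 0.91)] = (28.2807*l^2 + 3.54564*l - 1.26*(6.7*l + 0.42)*(13.4*l + 0.84) + 7.68222)/(3.35*l^2 + 0.42*l + 0.91)^3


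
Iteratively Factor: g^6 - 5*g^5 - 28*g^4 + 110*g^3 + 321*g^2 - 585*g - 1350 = (g - 3)*(g^5 - 2*g^4 - 34*g^3 + 8*g^2 + 345*g + 450) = (g - 5)*(g - 3)*(g^4 + 3*g^3 - 19*g^2 - 87*g - 90) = (g - 5)^2*(g - 3)*(g^3 + 8*g^2 + 21*g + 18) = (g - 5)^2*(g - 3)*(g + 3)*(g^2 + 5*g + 6) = (g - 5)^2*(g - 3)*(g + 2)*(g + 3)*(g + 3)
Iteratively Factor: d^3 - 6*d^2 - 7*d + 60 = (d - 5)*(d^2 - d - 12) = (d - 5)*(d + 3)*(d - 4)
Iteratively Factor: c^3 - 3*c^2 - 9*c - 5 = (c + 1)*(c^2 - 4*c - 5) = (c - 5)*(c + 1)*(c + 1)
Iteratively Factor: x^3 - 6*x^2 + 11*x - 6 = (x - 2)*(x^2 - 4*x + 3) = (x - 2)*(x - 1)*(x - 3)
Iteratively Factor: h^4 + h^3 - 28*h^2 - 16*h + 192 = (h - 4)*(h^3 + 5*h^2 - 8*h - 48) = (h - 4)*(h - 3)*(h^2 + 8*h + 16) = (h - 4)*(h - 3)*(h + 4)*(h + 4)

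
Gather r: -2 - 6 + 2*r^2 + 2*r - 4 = 2*r^2 + 2*r - 12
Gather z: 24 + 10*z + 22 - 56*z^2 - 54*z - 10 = -56*z^2 - 44*z + 36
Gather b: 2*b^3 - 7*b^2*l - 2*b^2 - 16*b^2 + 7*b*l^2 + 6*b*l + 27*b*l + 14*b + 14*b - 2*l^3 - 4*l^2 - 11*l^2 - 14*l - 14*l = 2*b^3 + b^2*(-7*l - 18) + b*(7*l^2 + 33*l + 28) - 2*l^3 - 15*l^2 - 28*l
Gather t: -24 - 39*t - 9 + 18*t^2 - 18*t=18*t^2 - 57*t - 33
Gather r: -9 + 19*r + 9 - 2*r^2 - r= -2*r^2 + 18*r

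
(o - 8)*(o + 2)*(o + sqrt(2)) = o^3 - 6*o^2 + sqrt(2)*o^2 - 16*o - 6*sqrt(2)*o - 16*sqrt(2)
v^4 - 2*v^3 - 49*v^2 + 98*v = v*(v - 7)*(v - 2)*(v + 7)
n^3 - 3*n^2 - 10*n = n*(n - 5)*(n + 2)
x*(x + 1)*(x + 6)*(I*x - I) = I*x^4 + 6*I*x^3 - I*x^2 - 6*I*x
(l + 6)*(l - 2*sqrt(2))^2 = l^3 - 4*sqrt(2)*l^2 + 6*l^2 - 24*sqrt(2)*l + 8*l + 48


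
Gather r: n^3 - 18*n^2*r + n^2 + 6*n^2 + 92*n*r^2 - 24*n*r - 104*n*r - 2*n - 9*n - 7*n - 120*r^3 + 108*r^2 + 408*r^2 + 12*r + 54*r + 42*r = n^3 + 7*n^2 - 18*n - 120*r^3 + r^2*(92*n + 516) + r*(-18*n^2 - 128*n + 108)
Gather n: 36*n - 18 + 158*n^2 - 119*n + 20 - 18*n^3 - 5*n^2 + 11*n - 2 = -18*n^3 + 153*n^2 - 72*n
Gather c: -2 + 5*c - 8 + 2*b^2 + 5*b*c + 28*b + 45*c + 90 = 2*b^2 + 28*b + c*(5*b + 50) + 80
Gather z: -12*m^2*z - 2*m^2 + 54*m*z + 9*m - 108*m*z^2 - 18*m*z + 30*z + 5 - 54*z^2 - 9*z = -2*m^2 + 9*m + z^2*(-108*m - 54) + z*(-12*m^2 + 36*m + 21) + 5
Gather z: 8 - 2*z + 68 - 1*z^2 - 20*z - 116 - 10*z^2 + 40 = -11*z^2 - 22*z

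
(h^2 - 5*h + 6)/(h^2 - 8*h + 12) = (h - 3)/(h - 6)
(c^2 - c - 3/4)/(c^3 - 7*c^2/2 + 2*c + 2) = (c - 3/2)/(c^2 - 4*c + 4)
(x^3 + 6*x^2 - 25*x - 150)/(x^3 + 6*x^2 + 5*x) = (x^2 + x - 30)/(x*(x + 1))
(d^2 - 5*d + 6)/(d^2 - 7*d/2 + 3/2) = 2*(d - 2)/(2*d - 1)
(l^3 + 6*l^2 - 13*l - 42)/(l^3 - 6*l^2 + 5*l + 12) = (l^2 + 9*l + 14)/(l^2 - 3*l - 4)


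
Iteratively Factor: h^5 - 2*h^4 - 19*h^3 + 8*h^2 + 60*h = (h)*(h^4 - 2*h^3 - 19*h^2 + 8*h + 60) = h*(h - 2)*(h^3 - 19*h - 30) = h*(h - 5)*(h - 2)*(h^2 + 5*h + 6) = h*(h - 5)*(h - 2)*(h + 3)*(h + 2)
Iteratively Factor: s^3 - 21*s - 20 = (s + 4)*(s^2 - 4*s - 5) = (s + 1)*(s + 4)*(s - 5)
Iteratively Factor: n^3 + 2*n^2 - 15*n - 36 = (n + 3)*(n^2 - n - 12) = (n - 4)*(n + 3)*(n + 3)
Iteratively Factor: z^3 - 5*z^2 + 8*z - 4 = (z - 2)*(z^2 - 3*z + 2) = (z - 2)^2*(z - 1)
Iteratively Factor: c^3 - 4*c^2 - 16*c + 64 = (c - 4)*(c^2 - 16) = (c - 4)^2*(c + 4)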